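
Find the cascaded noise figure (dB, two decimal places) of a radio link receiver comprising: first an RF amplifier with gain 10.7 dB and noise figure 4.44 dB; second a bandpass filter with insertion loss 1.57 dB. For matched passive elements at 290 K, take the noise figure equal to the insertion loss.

4.50 dB

Convert to linear (a loss of L dB is a gain of −L dB): F_i = 10^(NF_i/10), G_i = 10^(G_i,dB/10)
  Stage 1: F_1 = 10^(4.44/10) = 2.780, G_1 = 10^(10.7/10) = 11.75
  Stage 2: F_2 = 10^(1.57/10) = 1.435, G_2 = 10^(−1.57/10) = 0.6966
Friis cascade:
  F = 2.780 + (1.435 − 1)/11.75 = 2.817
NF = 10 log₁₀(2.817) = 4.50 dB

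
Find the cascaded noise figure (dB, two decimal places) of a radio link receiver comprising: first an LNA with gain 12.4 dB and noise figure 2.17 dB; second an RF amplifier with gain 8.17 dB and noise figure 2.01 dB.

2.26 dB

Convert to linear (a loss of L dB is a gain of −L dB): F_i = 10^(NF_i/10), G_i = 10^(G_i,dB/10)
  Stage 1: F_1 = 10^(2.17/10) = 1.648, G_1 = 10^(12.4/10) = 17.38
  Stage 2: F_2 = 10^(2.01/10) = 1.589, G_2 = 10^(8.17/10) = 6.561
Friis cascade:
  F = 1.648 + (1.589 − 1)/17.38 = 1.682
NF = 10 log₁₀(1.682) = 2.26 dB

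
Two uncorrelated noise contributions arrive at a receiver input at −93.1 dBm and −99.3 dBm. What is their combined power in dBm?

−92.2 dBm

Convert to linear, add, convert back:
P₁ = 4.90×10⁻¹³ W, P₂ = 1.17×10⁻¹³ W
P_tot = 6.07×10⁻¹³ W → 10 log₁₀(P_tot / 10⁻³) = −92.2 dBm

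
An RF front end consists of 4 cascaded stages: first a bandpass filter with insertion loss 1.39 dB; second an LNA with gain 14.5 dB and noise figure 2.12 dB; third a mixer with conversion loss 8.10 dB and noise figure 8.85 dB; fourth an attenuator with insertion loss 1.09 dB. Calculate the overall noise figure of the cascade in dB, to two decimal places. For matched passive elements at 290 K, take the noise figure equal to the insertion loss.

4.25 dB

Convert to linear (a loss of L dB is a gain of −L dB): F_i = 10^(NF_i/10), G_i = 10^(G_i,dB/10)
  Stage 1: F_1 = 10^(1.39/10) = 1.377, G_1 = 10^(−1.39/10) = 0.7261
  Stage 2: F_2 = 10^(2.12/10) = 1.629, G_2 = 10^(14.5/10) = 28.18
  Stage 3: F_3 = 10^(8.85/10) = 7.674, G_3 = 10^(−8.10/10) = 0.1549
  Stage 4: F_4 = 10^(1.09/10) = 1.285, G_4 = 10^(−1.09/10) = 0.7780
Friis cascade:
  F = 1.377 + (1.629 − 1)/0.7261 + (7.674 − 1)/20.46 + (1.285 − 1)/3.170 = 2.660
NF = 10 log₁₀(2.660) = 4.25 dB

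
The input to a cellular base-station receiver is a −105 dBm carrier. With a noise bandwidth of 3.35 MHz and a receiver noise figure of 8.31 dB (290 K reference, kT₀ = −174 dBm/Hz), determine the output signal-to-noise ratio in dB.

−4.6 dB

Noise floor: N = −174 + 10 log₁₀(B) + NF
10 log₁₀(3.35×10⁶) = 65.25 dB
N = −174 + 65.25 + 8.31 = −100.44 dBm
SNR = P_sig − N = −105 − (−100.44) = −4.56 dB → −4.6 dB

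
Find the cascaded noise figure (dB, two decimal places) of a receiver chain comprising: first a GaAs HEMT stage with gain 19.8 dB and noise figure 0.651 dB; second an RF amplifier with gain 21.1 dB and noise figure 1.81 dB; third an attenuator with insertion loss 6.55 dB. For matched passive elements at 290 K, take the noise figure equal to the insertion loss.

Convert to linear (a loss of L dB is a gain of −L dB): F_i = 10^(NF_i/10), G_i = 10^(G_i,dB/10)
  Stage 1: F_1 = 10^(0.651/10) = 1.162, G_1 = 10^(19.8/10) = 95.50
  Stage 2: F_2 = 10^(1.81/10) = 1.517, G_2 = 10^(21.1/10) = 128.8
  Stage 3: F_3 = 10^(6.55/10) = 4.519, G_3 = 10^(−6.55/10) = 0.2213
Friis cascade:
  F = 1.162 + (1.517 − 1)/95.50 + (4.519 − 1)/1.230×10⁴ = 1.167
NF = 10 log₁₀(1.167) = 0.67 dB

0.67 dB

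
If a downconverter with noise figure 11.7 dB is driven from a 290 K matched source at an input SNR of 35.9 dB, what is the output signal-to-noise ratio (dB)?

24.2 dB

By definition F = SNR_in/SNR_out, so in dB: SNR_out = SNR_in − NF
SNR_out = 35.9 − 11.7 = 24.2 dB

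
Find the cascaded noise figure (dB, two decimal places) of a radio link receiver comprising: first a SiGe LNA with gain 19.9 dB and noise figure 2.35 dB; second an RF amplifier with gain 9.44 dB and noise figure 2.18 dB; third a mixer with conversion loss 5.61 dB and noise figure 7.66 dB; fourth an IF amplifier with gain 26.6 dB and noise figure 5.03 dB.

2.40 dB

Convert to linear (a loss of L dB is a gain of −L dB): F_i = 10^(NF_i/10), G_i = 10^(G_i,dB/10)
  Stage 1: F_1 = 10^(2.35/10) = 1.718, G_1 = 10^(19.9/10) = 97.72
  Stage 2: F_2 = 10^(2.18/10) = 1.652, G_2 = 10^(9.44/10) = 8.790
  Stage 3: F_3 = 10^(7.66/10) = 5.834, G_3 = 10^(−5.61/10) = 0.2748
  Stage 4: F_4 = 10^(5.03/10) = 3.184, G_4 = 10^(26.6/10) = 457.1
Friis cascade:
  F = 1.718 + (1.652 − 1)/97.72 + (5.834 − 1)/859.0 + (3.184 − 1)/236.0 = 1.739
NF = 10 log₁₀(1.739) = 2.40 dB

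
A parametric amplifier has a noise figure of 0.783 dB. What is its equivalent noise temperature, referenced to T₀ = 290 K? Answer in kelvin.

57.3 K

F = 10^(0.783/10) = 1.19757
T_e = (F − 1)·T₀ = (1.19757 − 1) × 290 = 57.3 K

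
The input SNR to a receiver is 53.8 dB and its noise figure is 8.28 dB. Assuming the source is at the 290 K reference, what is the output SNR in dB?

By definition F = SNR_in/SNR_out, so in dB: SNR_out = SNR_in − NF
SNR_out = 53.8 − 8.28 = 45.52 dB

45.52 dB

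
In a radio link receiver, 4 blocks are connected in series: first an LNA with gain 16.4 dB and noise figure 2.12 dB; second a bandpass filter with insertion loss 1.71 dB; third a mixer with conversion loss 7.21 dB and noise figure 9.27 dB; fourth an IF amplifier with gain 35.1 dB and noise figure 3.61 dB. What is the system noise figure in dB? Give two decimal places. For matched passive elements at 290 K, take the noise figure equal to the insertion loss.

Convert to linear (a loss of L dB is a gain of −L dB): F_i = 10^(NF_i/10), G_i = 10^(G_i,dB/10)
  Stage 1: F_1 = 10^(2.12/10) = 1.629, G_1 = 10^(16.4/10) = 43.65
  Stage 2: F_2 = 10^(1.71/10) = 1.483, G_2 = 10^(−1.71/10) = 0.6745
  Stage 3: F_3 = 10^(9.27/10) = 8.453, G_3 = 10^(−7.21/10) = 0.1901
  Stage 4: F_4 = 10^(3.61/10) = 2.296, G_4 = 10^(35.1/10) = 3236
Friis cascade:
  F = 1.629 + (1.483 − 1)/43.65 + (8.453 − 1)/29.44 + (2.296 − 1)/5.598 = 2.125
NF = 10 log₁₀(2.125) = 3.27 dB

3.27 dB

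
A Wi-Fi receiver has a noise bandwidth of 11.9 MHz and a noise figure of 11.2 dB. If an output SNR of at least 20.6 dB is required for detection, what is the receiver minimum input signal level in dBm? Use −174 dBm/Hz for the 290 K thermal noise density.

Sensitivity = −174 + 10 log₁₀(B) + NF + SNR_min
= −174 + 70.76 + 11.2 + 20.6
= −71.44 dBm → −71.4 dBm

−71.4 dBm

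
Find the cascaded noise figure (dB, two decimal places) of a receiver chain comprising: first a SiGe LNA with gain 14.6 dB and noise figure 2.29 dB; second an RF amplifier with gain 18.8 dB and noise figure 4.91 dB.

Convert to linear (a loss of L dB is a gain of −L dB): F_i = 10^(NF_i/10), G_i = 10^(G_i,dB/10)
  Stage 1: F_1 = 10^(2.29/10) = 1.694, G_1 = 10^(14.6/10) = 28.84
  Stage 2: F_2 = 10^(4.91/10) = 3.097, G_2 = 10^(18.8/10) = 75.86
Friis cascade:
  F = 1.694 + (3.097 − 1)/28.84 = 1.767
NF = 10 log₁₀(1.767) = 2.47 dB

2.47 dB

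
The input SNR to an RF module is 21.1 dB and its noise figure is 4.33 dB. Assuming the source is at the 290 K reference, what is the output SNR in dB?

16.77 dB

By definition F = SNR_in/SNR_out, so in dB: SNR_out = SNR_in − NF
SNR_out = 21.1 − 4.33 = 16.77 dB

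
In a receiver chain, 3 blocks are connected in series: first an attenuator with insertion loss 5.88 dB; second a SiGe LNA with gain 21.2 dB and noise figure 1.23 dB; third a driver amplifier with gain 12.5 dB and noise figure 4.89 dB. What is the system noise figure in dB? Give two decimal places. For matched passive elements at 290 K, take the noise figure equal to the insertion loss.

Convert to linear (a loss of L dB is a gain of −L dB): F_i = 10^(NF_i/10), G_i = 10^(G_i,dB/10)
  Stage 1: F_1 = 10^(5.88/10) = 3.873, G_1 = 10^(−5.88/10) = 0.2582
  Stage 2: F_2 = 10^(1.23/10) = 1.327, G_2 = 10^(21.2/10) = 131.8
  Stage 3: F_3 = 10^(4.89/10) = 3.083, G_3 = 10^(12.5/10) = 17.78
Friis cascade:
  F = 3.873 + (1.327 − 1)/0.2582 + (3.083 − 1)/34.04 = 5.202
NF = 10 log₁₀(5.202) = 7.16 dB

7.16 dB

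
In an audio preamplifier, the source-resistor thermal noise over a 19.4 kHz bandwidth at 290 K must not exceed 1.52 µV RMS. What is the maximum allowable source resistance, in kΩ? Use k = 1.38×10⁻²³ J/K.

Johnson–Nyquist: V_n = √(4kTRB) ⇒ R = V_n² / (4kTB)
4kTB = 4 × 1.38×10⁻²³ × 290 × 1.94×10⁴ = 3.11×10⁻¹⁶
R = (1.52×10⁻⁶)² / 3.11×10⁻¹⁶ = 7.44×10³ Ω = 7.44 kΩ

7.44 kΩ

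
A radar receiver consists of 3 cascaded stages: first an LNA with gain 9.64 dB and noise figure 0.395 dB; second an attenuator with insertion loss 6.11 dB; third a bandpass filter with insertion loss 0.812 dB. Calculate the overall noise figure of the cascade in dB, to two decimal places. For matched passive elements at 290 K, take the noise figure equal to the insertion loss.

Convert to linear (a loss of L dB is a gain of −L dB): F_i = 10^(NF_i/10), G_i = 10^(G_i,dB/10)
  Stage 1: F_1 = 10^(0.395/10) = 1.095, G_1 = 10^(9.64/10) = 9.204
  Stage 2: F_2 = 10^(6.11/10) = 4.083, G_2 = 10^(−6.11/10) = 0.2449
  Stage 3: F_3 = 10^(0.812/10) = 1.206, G_3 = 10^(−0.812/10) = 0.8295
Friis cascade:
  F = 1.095 + (4.083 − 1)/9.204 + (1.206 − 1)/2.254 = 1.521
NF = 10 log₁₀(1.521) = 1.82 dB

1.82 dB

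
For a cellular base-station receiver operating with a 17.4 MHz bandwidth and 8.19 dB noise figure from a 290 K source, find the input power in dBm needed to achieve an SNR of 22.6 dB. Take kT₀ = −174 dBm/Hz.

Sensitivity = −174 + 10 log₁₀(B) + NF + SNR_min
= −174 + 72.41 + 8.19 + 22.6
= −70.80 dBm → −70.8 dBm

−70.8 dBm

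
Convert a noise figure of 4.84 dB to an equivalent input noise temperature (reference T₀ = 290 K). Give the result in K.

F = 10^(4.84/10) = 3.04789
T_e = (F − 1)·T₀ = (3.04789 − 1) × 290 = 594 K

594 K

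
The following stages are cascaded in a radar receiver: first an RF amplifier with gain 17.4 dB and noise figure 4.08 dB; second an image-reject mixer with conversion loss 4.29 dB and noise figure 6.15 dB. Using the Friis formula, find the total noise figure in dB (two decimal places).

4.18 dB

Convert to linear (a loss of L dB is a gain of −L dB): F_i = 10^(NF_i/10), G_i = 10^(G_i,dB/10)
  Stage 1: F_1 = 10^(4.08/10) = 2.559, G_1 = 10^(17.4/10) = 54.95
  Stage 2: F_2 = 10^(6.15/10) = 4.121, G_2 = 10^(−4.29/10) = 0.3724
Friis cascade:
  F = 2.559 + (4.121 − 1)/54.95 = 2.615
NF = 10 log₁₀(2.615) = 4.18 dB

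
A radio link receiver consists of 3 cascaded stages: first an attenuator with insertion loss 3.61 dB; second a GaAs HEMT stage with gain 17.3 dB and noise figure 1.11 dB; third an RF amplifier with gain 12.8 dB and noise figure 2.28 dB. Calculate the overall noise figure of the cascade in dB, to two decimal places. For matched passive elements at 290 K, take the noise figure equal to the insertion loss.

Convert to linear (a loss of L dB is a gain of −L dB): F_i = 10^(NF_i/10), G_i = 10^(G_i,dB/10)
  Stage 1: F_1 = 10^(3.61/10) = 2.296, G_1 = 10^(−3.61/10) = 0.4355
  Stage 2: F_2 = 10^(1.11/10) = 1.291, G_2 = 10^(17.3/10) = 53.70
  Stage 3: F_3 = 10^(2.28/10) = 1.690, G_3 = 10^(12.8/10) = 19.05
Friis cascade:
  F = 2.296 + (1.291 − 1)/0.4355 + (1.690 − 1)/23.39 = 2.994
NF = 10 log₁₀(2.994) = 4.76 dB

4.76 dB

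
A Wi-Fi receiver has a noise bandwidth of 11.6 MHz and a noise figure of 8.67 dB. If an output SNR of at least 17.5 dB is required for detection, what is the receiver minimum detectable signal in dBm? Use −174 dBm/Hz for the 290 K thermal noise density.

Sensitivity = −174 + 10 log₁₀(B) + NF + SNR_min
= −174 + 70.64 + 8.67 + 17.5
= −77.19 dBm → −77.2 dBm

−77.2 dBm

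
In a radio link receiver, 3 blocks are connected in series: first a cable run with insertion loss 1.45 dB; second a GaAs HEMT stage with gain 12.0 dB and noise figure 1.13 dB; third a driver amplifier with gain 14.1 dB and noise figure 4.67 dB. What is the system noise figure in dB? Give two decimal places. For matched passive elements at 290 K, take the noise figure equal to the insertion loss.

Convert to linear (a loss of L dB is a gain of −L dB): F_i = 10^(NF_i/10), G_i = 10^(G_i,dB/10)
  Stage 1: F_1 = 10^(1.45/10) = 1.396, G_1 = 10^(−1.45/10) = 0.7161
  Stage 2: F_2 = 10^(1.13/10) = 1.297, G_2 = 10^(12.0/10) = 15.85
  Stage 3: F_3 = 10^(4.67/10) = 2.931, G_3 = 10^(14.1/10) = 25.70
Friis cascade:
  F = 1.396 + (1.297 − 1)/0.7161 + (2.931 − 1)/11.35 = 1.981
NF = 10 log₁₀(1.981) = 2.97 dB

2.97 dB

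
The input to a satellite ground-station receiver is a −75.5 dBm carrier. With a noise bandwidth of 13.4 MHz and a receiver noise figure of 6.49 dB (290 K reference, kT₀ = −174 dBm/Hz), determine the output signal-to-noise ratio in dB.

20.7 dB

Noise floor: N = −174 + 10 log₁₀(B) + NF
10 log₁₀(1.34×10⁷) = 71.27 dB
N = −174 + 71.27 + 6.49 = −96.24 dBm
SNR = P_sig − N = −75.5 − (−96.24) = 20.74 dB → 20.7 dB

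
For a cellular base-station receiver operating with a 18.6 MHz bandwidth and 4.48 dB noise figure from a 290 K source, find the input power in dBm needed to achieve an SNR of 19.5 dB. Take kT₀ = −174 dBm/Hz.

−77.3 dBm

Sensitivity = −174 + 10 log₁₀(B) + NF + SNR_min
= −174 + 72.7 + 4.48 + 19.5
= −77.32 dBm → −77.3 dBm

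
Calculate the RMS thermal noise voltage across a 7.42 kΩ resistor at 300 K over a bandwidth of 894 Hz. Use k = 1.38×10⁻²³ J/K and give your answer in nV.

331 nV

V_n = √(4kTRB)
4kTRB = 4 × 1.38×10⁻²³ × 300 × 7.42×10³ × 8.94×10² = 1.10×10⁻¹³ V²
V_n = √(1.10×10⁻¹³) = 3.31×10⁻⁷ V = 331 nV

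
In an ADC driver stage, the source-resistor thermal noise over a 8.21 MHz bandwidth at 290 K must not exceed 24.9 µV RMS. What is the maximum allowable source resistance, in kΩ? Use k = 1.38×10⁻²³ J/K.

4.72 kΩ

Johnson–Nyquist: V_n = √(4kTRB) ⇒ R = V_n² / (4kTB)
4kTB = 4 × 1.38×10⁻²³ × 290 × 8.21×10⁶ = 1.31×10⁻¹³
R = (2.49×10⁻⁵)² / 1.31×10⁻¹³ = 4.72×10³ Ω = 4.72 kΩ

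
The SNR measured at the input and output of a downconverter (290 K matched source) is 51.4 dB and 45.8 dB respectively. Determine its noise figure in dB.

NF (dB) = SNR_in(dB) − SNR_out(dB) when the source is at T₀
NF = 51.4 − 45.8 = 5.6 dB

5.6 dB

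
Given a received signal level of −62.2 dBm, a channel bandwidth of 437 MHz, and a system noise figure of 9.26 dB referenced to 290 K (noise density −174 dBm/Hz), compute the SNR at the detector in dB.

16.1 dB

Noise floor: N = −174 + 10 log₁₀(B) + NF
10 log₁₀(4.37×10⁸) = 86.4 dB
N = −174 + 86.4 + 9.26 = −78.34 dBm
SNR = P_sig − N = −62.2 − (−78.34) = 16.14 dB → 16.1 dB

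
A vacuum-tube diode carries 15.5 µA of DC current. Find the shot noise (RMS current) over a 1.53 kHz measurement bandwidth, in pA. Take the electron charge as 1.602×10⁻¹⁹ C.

87.2 pA

I_n = √(2qI·B)
2qI·B = 2 × 1.602×10⁻¹⁹ × 1.55×10⁻⁵ × 1.53×10³ = 7.60×10⁻²¹ A²
I_n = √(7.60×10⁻²¹) = 8.72×10⁻¹¹ A = 87.2 pA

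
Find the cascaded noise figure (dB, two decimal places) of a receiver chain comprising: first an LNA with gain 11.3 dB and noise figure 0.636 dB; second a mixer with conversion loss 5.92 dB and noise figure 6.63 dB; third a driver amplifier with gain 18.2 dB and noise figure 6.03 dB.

3.61 dB

Convert to linear (a loss of L dB is a gain of −L dB): F_i = 10^(NF_i/10), G_i = 10^(G_i,dB/10)
  Stage 1: F_1 = 10^(0.636/10) = 1.158, G_1 = 10^(11.3/10) = 13.49
  Stage 2: F_2 = 10^(6.63/10) = 4.603, G_2 = 10^(−5.92/10) = 0.2559
  Stage 3: F_3 = 10^(6.03/10) = 4.009, G_3 = 10^(18.2/10) = 66.07
Friis cascade:
  F = 1.158 + (4.603 − 1)/13.49 + (4.009 − 1)/3.451 = 2.296
NF = 10 log₁₀(2.296) = 3.61 dB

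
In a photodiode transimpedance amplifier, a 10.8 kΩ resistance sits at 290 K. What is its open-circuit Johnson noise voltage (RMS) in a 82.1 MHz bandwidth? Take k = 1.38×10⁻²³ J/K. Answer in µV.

V_n = √(4kTRB)
4kTRB = 4 × 1.38×10⁻²³ × 290 × 1.08×10⁴ × 8.21×10⁷ = 1.42×10⁻⁸ V²
V_n = √(1.42×10⁻⁸) = 1.19×10⁻⁴ V = 119 µV

119 µV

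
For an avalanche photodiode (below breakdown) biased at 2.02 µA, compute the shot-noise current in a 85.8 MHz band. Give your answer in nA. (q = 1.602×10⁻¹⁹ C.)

I_n = √(2qI·B)
2qI·B = 2 × 1.602×10⁻¹⁹ × 2.02×10⁻⁶ × 8.58×10⁷ = 5.55×10⁻¹⁷ A²
I_n = √(5.55×10⁻¹⁷) = 7.45×10⁻⁹ A = 7.45 nA

7.45 nA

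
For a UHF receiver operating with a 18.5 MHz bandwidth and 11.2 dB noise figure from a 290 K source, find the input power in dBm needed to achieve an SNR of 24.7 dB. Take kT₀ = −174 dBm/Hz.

Sensitivity = −174 + 10 log₁₀(B) + NF + SNR_min
= −174 + 72.67 + 11.2 + 24.7
= −65.43 dBm → −65.4 dBm

−65.4 dBm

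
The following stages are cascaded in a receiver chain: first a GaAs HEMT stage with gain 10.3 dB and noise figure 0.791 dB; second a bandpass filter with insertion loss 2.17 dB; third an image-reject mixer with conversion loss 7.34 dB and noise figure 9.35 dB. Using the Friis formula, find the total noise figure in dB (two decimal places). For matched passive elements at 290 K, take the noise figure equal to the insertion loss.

3.86 dB

Convert to linear (a loss of L dB is a gain of −L dB): F_i = 10^(NF_i/10), G_i = 10^(G_i,dB/10)
  Stage 1: F_1 = 10^(0.791/10) = 1.200, G_1 = 10^(10.3/10) = 10.72
  Stage 2: F_2 = 10^(2.17/10) = 1.648, G_2 = 10^(−2.17/10) = 0.6067
  Stage 3: F_3 = 10^(9.35/10) = 8.610, G_3 = 10^(−7.34/10) = 0.1845
Friis cascade:
  F = 1.200 + (1.648 − 1)/10.72 + (8.610 − 1)/6.501 = 2.431
NF = 10 log₁₀(2.431) = 3.86 dB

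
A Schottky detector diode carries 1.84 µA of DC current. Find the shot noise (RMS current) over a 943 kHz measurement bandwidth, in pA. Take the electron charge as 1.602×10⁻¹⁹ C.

746 pA

I_n = √(2qI·B)
2qI·B = 2 × 1.602×10⁻¹⁹ × 1.84×10⁻⁶ × 9.43×10⁵ = 5.56×10⁻¹⁹ A²
I_n = √(5.56×10⁻¹⁹) = 7.46×10⁻¹⁰ A = 746 pA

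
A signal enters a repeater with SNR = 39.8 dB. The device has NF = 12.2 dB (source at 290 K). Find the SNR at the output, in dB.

By definition F = SNR_in/SNR_out, so in dB: SNR_out = SNR_in − NF
SNR_out = 39.8 − 12.2 = 27.6 dB

27.6 dB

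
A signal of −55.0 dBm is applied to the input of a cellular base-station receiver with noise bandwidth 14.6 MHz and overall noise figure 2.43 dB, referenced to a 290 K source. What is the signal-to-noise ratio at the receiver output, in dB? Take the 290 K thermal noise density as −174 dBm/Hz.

44.9 dB

Noise floor: N = −174 + 10 log₁₀(B) + NF
10 log₁₀(1.46×10⁷) = 71.64 dB
N = −174 + 71.64 + 2.43 = −99.93 dBm
SNR = P_sig − N = −55.0 − (−99.93) = 44.93 dB → 44.9 dB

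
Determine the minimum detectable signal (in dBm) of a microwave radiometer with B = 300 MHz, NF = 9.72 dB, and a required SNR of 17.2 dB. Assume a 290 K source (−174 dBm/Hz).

Sensitivity = −174 + 10 log₁₀(B) + NF + SNR_min
= −174 + 84.77 + 9.72 + 17.2
= −62.31 dBm → −62.3 dBm

−62.3 dBm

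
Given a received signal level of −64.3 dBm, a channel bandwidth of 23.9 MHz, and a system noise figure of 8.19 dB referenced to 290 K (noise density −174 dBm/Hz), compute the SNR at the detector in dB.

Noise floor: N = −174 + 10 log₁₀(B) + NF
10 log₁₀(2.39×10⁷) = 73.78 dB
N = −174 + 73.78 + 8.19 = −92.03 dBm
SNR = P_sig − N = −64.3 − (−92.03) = 27.73 dB → 27.7 dB

27.7 dB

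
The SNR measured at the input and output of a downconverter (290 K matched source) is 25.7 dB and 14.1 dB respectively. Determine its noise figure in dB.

11.6 dB

NF (dB) = SNR_in(dB) − SNR_out(dB) when the source is at T₀
NF = 25.7 − 14.1 = 11.6 dB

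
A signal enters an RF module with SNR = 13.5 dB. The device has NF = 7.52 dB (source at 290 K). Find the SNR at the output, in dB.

5.98 dB

By definition F = SNR_in/SNR_out, so in dB: SNR_out = SNR_in − NF
SNR_out = 13.5 − 7.52 = 5.98 dB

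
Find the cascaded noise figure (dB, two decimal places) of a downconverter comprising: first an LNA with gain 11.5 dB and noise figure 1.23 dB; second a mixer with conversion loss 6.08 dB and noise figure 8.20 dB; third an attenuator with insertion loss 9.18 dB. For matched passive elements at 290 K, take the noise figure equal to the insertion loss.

5.81 dB

Convert to linear (a loss of L dB is a gain of −L dB): F_i = 10^(NF_i/10), G_i = 10^(G_i,dB/10)
  Stage 1: F_1 = 10^(1.23/10) = 1.327, G_1 = 10^(11.5/10) = 14.13
  Stage 2: F_2 = 10^(8.20/10) = 6.607, G_2 = 10^(−6.08/10) = 0.2466
  Stage 3: F_3 = 10^(9.18/10) = 8.279, G_3 = 10^(−9.18/10) = 0.1208
Friis cascade:
  F = 1.327 + (6.607 − 1)/14.13 + (8.279 − 1)/3.483 = 3.814
NF = 10 log₁₀(3.814) = 5.81 dB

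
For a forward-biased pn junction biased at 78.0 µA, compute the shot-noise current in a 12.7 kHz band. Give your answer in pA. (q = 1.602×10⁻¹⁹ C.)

563 pA

I_n = √(2qI·B)
2qI·B = 2 × 1.602×10⁻¹⁹ × 7.80×10⁻⁵ × 1.27×10⁴ = 3.17×10⁻¹⁹ A²
I_n = √(3.17×10⁻¹⁹) = 5.63×10⁻¹⁰ A = 563 pA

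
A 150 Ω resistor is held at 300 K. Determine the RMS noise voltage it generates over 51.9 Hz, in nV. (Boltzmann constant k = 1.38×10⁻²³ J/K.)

V_n = √(4kTRB)
4kTRB = 4 × 1.38×10⁻²³ × 300 × 1.50×10² × 5.19×10¹ = 1.29×10⁻¹⁶ V²
V_n = √(1.29×10⁻¹⁶) = 1.14×10⁻⁸ V = 11.4 nV

11.4 nV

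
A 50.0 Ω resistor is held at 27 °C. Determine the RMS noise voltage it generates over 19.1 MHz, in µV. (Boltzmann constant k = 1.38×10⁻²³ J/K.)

T = 27 °C + 273.15 = 300.15 K
V_n = √(4kTRB)
4kTRB = 4 × 1.38×10⁻²³ × 300.15 × 5.00×10¹ × 1.91×10⁷ = 1.58×10⁻¹¹ V²
V_n = √(1.58×10⁻¹¹) = 3.98×10⁻⁶ V = 3.98 µV

3.98 µV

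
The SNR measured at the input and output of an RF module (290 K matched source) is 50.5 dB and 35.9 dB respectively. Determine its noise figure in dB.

14.6 dB

NF (dB) = SNR_in(dB) − SNR_out(dB) when the source is at T₀
NF = 50.5 − 35.9 = 14.6 dB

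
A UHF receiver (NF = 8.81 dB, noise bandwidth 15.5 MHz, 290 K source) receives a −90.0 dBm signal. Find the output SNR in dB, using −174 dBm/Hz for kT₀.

3.3 dB

Noise floor: N = −174 + 10 log₁₀(B) + NF
10 log₁₀(1.55×10⁷) = 71.9 dB
N = −174 + 71.9 + 8.81 = −93.29 dBm
SNR = P_sig − N = −90.0 − (−93.29) = 3.29 dB → 3.3 dB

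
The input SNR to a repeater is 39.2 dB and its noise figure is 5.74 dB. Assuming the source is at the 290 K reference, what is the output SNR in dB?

By definition F = SNR_in/SNR_out, so in dB: SNR_out = SNR_in − NF
SNR_out = 39.2 − 5.74 = 33.46 dB

33.46 dB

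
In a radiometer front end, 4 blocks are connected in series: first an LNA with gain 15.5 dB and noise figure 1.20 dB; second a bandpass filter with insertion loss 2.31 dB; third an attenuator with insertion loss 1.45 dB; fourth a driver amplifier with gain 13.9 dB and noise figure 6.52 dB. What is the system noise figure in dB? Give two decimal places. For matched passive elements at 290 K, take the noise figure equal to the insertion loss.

Convert to linear (a loss of L dB is a gain of −L dB): F_i = 10^(NF_i/10), G_i = 10^(G_i,dB/10)
  Stage 1: F_1 = 10^(1.20/10) = 1.318, G_1 = 10^(15.5/10) = 35.48
  Stage 2: F_2 = 10^(2.31/10) = 1.702, G_2 = 10^(−2.31/10) = 0.5875
  Stage 3: F_3 = 10^(1.45/10) = 1.396, G_3 = 10^(−1.45/10) = 0.7161
  Stage 4: F_4 = 10^(6.52/10) = 4.487, G_4 = 10^(13.9/10) = 24.55
Friis cascade:
  F = 1.318 + (1.702 − 1)/35.48 + (1.396 − 1)/20.84 + (4.487 − 1)/14.93 = 1.591
NF = 10 log₁₀(1.591) = 2.02 dB

2.02 dB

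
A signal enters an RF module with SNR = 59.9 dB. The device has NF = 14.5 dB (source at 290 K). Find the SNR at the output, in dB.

45.4 dB

By definition F = SNR_in/SNR_out, so in dB: SNR_out = SNR_in − NF
SNR_out = 59.9 − 14.5 = 45.4 dB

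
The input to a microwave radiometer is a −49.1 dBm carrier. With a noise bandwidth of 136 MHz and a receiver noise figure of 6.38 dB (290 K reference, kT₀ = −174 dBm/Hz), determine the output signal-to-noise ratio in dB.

Noise floor: N = −174 + 10 log₁₀(B) + NF
10 log₁₀(1.36×10⁸) = 81.34 dB
N = −174 + 81.34 + 6.38 = −86.28 dBm
SNR = P_sig − N = −49.1 − (−86.28) = 37.18 dB → 37.2 dB

37.2 dB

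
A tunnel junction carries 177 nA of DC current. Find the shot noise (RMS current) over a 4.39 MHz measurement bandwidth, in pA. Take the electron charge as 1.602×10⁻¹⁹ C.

I_n = √(2qI·B)
2qI·B = 2 × 1.602×10⁻¹⁹ × 1.77×10⁻⁷ × 4.39×10⁶ = 2.49×10⁻¹⁹ A²
I_n = √(2.49×10⁻¹⁹) = 4.99×10⁻¹⁰ A = 499 pA

499 pA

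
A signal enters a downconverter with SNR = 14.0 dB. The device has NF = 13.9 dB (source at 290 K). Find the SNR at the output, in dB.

0.1 dB

By definition F = SNR_in/SNR_out, so in dB: SNR_out = SNR_in − NF
SNR_out = 14.0 − 13.9 = 0.1 dB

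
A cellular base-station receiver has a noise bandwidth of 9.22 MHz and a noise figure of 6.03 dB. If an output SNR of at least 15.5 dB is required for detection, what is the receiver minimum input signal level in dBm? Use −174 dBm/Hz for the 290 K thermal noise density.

Sensitivity = −174 + 10 log₁₀(B) + NF + SNR_min
= −174 + 69.65 + 6.03 + 15.5
= −82.82 dBm → −82.8 dBm

−82.8 dBm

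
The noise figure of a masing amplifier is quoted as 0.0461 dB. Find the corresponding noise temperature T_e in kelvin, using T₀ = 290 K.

3.09 K

F = 10^(0.0461/10) = 1.01067
T_e = (F − 1)·T₀ = (1.01067 − 1) × 290 = 3.09 K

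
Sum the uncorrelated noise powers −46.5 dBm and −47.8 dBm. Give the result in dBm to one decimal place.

−44.1 dBm

Convert to linear, add, convert back:
P₁ = 2.24×10⁻⁸ W, P₂ = 1.66×10⁻⁸ W
P_tot = 3.90×10⁻⁸ W → 10 log₁₀(P_tot / 10⁻³) = −44.1 dBm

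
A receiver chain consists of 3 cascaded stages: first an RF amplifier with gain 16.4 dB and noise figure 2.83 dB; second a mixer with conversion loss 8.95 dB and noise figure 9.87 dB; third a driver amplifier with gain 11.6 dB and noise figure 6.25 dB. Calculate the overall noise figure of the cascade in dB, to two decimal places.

4.31 dB

Convert to linear (a loss of L dB is a gain of −L dB): F_i = 10^(NF_i/10), G_i = 10^(G_i,dB/10)
  Stage 1: F_1 = 10^(2.83/10) = 1.919, G_1 = 10^(16.4/10) = 43.65
  Stage 2: F_2 = 10^(9.87/10) = 9.705, G_2 = 10^(−8.95/10) = 0.1274
  Stage 3: F_3 = 10^(6.25/10) = 4.217, G_3 = 10^(11.6/10) = 14.45
Friis cascade:
  F = 1.919 + (9.705 − 1)/43.65 + (4.217 − 1)/5.559 = 2.697
NF = 10 log₁₀(2.697) = 4.31 dB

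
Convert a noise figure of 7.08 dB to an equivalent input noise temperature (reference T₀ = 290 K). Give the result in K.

F = 10^(7.08/10) = 5.10505
T_e = (F − 1)·T₀ = (5.10505 − 1) × 290 = 1190 K

1190 K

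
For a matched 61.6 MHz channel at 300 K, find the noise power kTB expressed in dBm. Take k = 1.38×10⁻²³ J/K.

−95.9 dBm

P_n = kTB = 1.38×10⁻²³ × 300 × 6.16×10⁷ = 2.55×10⁻¹³ W
In dBm: 10 log₁₀(2.55×10⁻¹³ / 10⁻³) = −95.9 dBm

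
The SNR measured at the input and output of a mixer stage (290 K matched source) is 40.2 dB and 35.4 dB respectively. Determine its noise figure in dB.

NF (dB) = SNR_in(dB) − SNR_out(dB) when the source is at T₀
NF = 40.2 − 35.4 = 4.8 dB

4.8 dB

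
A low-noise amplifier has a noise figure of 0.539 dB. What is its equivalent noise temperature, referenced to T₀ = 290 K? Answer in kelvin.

F = 10^(0.539/10) = 1.13214
T_e = (F − 1)·T₀ = (1.13214 − 1) × 290 = 38.3 K

38.3 K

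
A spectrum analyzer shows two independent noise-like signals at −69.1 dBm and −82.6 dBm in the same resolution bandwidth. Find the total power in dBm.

−68.9 dBm

Convert to linear, add, convert back:
P₁ = 1.23×10⁻¹⁰ W, P₂ = 5.50×10⁻¹² W
P_tot = 1.29×10⁻¹⁰ W → 10 log₁₀(P_tot / 10⁻³) = −68.9 dBm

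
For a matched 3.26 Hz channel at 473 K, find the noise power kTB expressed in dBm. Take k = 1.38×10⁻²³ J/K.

−166.7 dBm

P_n = kTB = 1.38×10⁻²³ × 473 × 3.26×10⁰ = 2.13×10⁻²⁰ W
In dBm: 10 log₁₀(2.13×10⁻²⁰ / 10⁻³) = −166.7 dBm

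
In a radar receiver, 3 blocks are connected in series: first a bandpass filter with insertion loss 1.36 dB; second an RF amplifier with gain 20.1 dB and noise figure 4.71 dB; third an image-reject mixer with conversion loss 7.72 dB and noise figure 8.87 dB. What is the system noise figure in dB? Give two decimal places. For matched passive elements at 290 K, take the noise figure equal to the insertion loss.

6.17 dB

Convert to linear (a loss of L dB is a gain of −L dB): F_i = 10^(NF_i/10), G_i = 10^(G_i,dB/10)
  Stage 1: F_1 = 10^(1.36/10) = 1.368, G_1 = 10^(−1.36/10) = 0.7311
  Stage 2: F_2 = 10^(4.71/10) = 2.958, G_2 = 10^(20.1/10) = 102.3
  Stage 3: F_3 = 10^(8.87/10) = 7.709, G_3 = 10^(−7.72/10) = 0.1690
Friis cascade:
  F = 1.368 + (2.958 − 1)/0.7311 + (7.709 − 1)/74.82 = 4.135
NF = 10 log₁₀(4.135) = 6.17 dB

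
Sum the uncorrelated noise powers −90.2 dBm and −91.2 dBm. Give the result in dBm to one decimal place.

Convert to linear, add, convert back:
P₁ = 9.55×10⁻¹³ W, P₂ = 7.59×10⁻¹³ W
P_tot = 1.71×10⁻¹² W → 10 log₁₀(P_tot / 10⁻³) = −87.7 dBm

−87.7 dBm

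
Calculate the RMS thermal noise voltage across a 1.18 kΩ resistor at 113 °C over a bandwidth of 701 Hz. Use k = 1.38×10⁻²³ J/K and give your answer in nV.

T = 113 °C + 273.15 = 386.15 K
V_n = √(4kTRB)
4kTRB = 4 × 1.38×10⁻²³ × 386.15 × 1.18×10³ × 7.01×10² = 1.76×10⁻¹⁴ V²
V_n = √(1.76×10⁻¹⁴) = 1.33×10⁻⁷ V = 133 nV

133 nV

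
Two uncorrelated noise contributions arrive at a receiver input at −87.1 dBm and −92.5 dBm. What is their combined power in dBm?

−86.0 dBm

Convert to linear, add, convert back:
P₁ = 1.95×10⁻¹² W, P₂ = 5.62×10⁻¹³ W
P_tot = 2.51×10⁻¹² W → 10 log₁₀(P_tot / 10⁻³) = −86.0 dBm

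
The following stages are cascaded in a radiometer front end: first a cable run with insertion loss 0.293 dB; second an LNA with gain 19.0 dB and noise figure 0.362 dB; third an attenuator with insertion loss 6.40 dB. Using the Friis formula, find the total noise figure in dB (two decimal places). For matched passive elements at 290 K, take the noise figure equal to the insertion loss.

0.82 dB

Convert to linear (a loss of L dB is a gain of −L dB): F_i = 10^(NF_i/10), G_i = 10^(G_i,dB/10)
  Stage 1: F_1 = 10^(0.293/10) = 1.070, G_1 = 10^(−0.293/10) = 0.9348
  Stage 2: F_2 = 10^(0.362/10) = 1.087, G_2 = 10^(19.0/10) = 79.43
  Stage 3: F_3 = 10^(6.40/10) = 4.365, G_3 = 10^(−6.40/10) = 0.2291
Friis cascade:
  F = 1.070 + (1.087 − 1)/0.9348 + (4.365 − 1)/74.25 = 1.208
NF = 10 log₁₀(1.208) = 0.82 dB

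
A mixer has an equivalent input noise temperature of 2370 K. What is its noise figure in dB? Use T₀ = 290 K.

F = 1 + T_e/T₀ = 1 + 2370/290 = 9.17241
NF = 10 log₁₀(9.17241) = 9.62 dB

9.62 dB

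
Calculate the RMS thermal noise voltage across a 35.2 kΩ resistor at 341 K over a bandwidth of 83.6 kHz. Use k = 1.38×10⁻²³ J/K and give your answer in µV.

7.44 µV

V_n = √(4kTRB)
4kTRB = 4 × 1.38×10⁻²³ × 341 × 3.52×10⁴ × 8.36×10⁴ = 5.54×10⁻¹¹ V²
V_n = √(5.54×10⁻¹¹) = 7.44×10⁻⁶ V = 7.44 µV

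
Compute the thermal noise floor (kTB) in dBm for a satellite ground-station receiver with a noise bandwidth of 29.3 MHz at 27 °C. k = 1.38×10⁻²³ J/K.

−99.2 dBm

T = 27 °C + 273.15 = 300.15 K
P_n = kTB = 1.38×10⁻²³ × 300.15 × 2.93×10⁷ = 1.21×10⁻¹³ W
In dBm: 10 log₁₀(1.21×10⁻¹³ / 10⁻³) = −99.2 dBm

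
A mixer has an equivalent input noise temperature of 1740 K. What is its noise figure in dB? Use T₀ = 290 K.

F = 1 + T_e/T₀ = 1 + 1740/290 = 7
NF = 10 log₁₀(7) = 8.45 dB

8.45 dB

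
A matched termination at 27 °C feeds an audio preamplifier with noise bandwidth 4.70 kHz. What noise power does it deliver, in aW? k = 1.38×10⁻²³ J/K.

T = 27 °C + 273.15 = 300.15 K
P_n = kTB = 1.38×10⁻²³ × 300.15 × 4.70×10³ = 1.95×10⁻¹⁷ W = 19.5 aW

19.5 aW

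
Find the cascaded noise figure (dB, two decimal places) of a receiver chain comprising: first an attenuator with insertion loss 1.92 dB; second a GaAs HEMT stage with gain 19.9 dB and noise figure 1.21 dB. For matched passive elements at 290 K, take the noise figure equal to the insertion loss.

Convert to linear (a loss of L dB is a gain of −L dB): F_i = 10^(NF_i/10), G_i = 10^(G_i,dB/10)
  Stage 1: F_1 = 10^(1.92/10) = 1.556, G_1 = 10^(−1.92/10) = 0.6427
  Stage 2: F_2 = 10^(1.21/10) = 1.321, G_2 = 10^(19.9/10) = 97.72
Friis cascade:
  F = 1.556 + (1.321 − 1)/0.6427 = 2.056
NF = 10 log₁₀(2.056) = 3.13 dB

3.13 dB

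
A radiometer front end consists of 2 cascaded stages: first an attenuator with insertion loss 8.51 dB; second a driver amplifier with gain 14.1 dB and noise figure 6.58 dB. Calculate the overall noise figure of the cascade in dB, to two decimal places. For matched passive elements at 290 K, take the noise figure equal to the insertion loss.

Convert to linear (a loss of L dB is a gain of −L dB): F_i = 10^(NF_i/10), G_i = 10^(G_i,dB/10)
  Stage 1: F_1 = 10^(8.51/10) = 7.096, G_1 = 10^(−8.51/10) = 0.1409
  Stage 2: F_2 = 10^(6.58/10) = 4.550, G_2 = 10^(14.1/10) = 25.70
Friis cascade:
  F = 7.096 + (4.550 − 1)/0.1409 = 32.28
NF = 10 log₁₀(32.28) = 15.09 dB

15.09 dB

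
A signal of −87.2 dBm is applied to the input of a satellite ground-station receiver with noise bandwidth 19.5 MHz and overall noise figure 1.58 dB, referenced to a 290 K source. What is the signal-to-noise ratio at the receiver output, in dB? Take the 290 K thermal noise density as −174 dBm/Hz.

Noise floor: N = −174 + 10 log₁₀(B) + NF
10 log₁₀(1.95×10⁷) = 72.9 dB
N = −174 + 72.9 + 1.58 = −99.52 dBm
SNR = P_sig − N = −87.2 − (−99.52) = 12.32 dB → 12.3 dB

12.3 dB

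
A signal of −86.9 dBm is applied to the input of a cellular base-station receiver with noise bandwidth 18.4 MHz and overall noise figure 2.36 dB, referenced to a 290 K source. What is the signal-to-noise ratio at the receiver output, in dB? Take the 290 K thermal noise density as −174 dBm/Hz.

12.1 dB

Noise floor: N = −174 + 10 log₁₀(B) + NF
10 log₁₀(1.84×10⁷) = 72.65 dB
N = −174 + 72.65 + 2.36 = −98.99 dBm
SNR = P_sig − N = −86.9 − (−98.99) = 12.09 dB → 12.1 dB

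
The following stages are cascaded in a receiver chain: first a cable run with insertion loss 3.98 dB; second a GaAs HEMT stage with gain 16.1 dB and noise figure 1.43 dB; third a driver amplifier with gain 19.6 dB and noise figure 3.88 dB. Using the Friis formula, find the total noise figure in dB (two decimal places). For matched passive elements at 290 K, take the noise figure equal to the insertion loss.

Convert to linear (a loss of L dB is a gain of −L dB): F_i = 10^(NF_i/10), G_i = 10^(G_i,dB/10)
  Stage 1: F_1 = 10^(3.98/10) = 2.500, G_1 = 10^(−3.98/10) = 0.3999
  Stage 2: F_2 = 10^(1.43/10) = 1.390, G_2 = 10^(16.1/10) = 40.74
  Stage 3: F_3 = 10^(3.88/10) = 2.443, G_3 = 10^(19.6/10) = 91.20
Friis cascade:
  F = 2.500 + (1.390 − 1)/0.3999 + (2.443 − 1)/16.29 = 3.564
NF = 10 log₁₀(3.564) = 5.52 dB

5.52 dB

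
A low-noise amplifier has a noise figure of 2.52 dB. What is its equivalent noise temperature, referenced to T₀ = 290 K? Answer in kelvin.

228 K

F = 10^(2.52/10) = 1.78649
T_e = (F − 1)·T₀ = (1.78649 − 1) × 290 = 228 K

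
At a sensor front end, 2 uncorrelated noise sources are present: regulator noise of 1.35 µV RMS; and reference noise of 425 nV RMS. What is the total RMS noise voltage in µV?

Uncorrelated sources add in power (mean-square): V_tot = √(ΣV_i²)
V_tot = √[(1.35×10⁻⁶)² + (4.25×10⁻⁷)²] = 1.42×10⁻⁶ V = 1.42 µV

1.42 µV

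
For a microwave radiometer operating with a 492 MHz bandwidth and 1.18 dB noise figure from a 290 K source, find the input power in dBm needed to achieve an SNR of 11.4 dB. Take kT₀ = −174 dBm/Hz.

Sensitivity = −174 + 10 log₁₀(B) + NF + SNR_min
= −174 + 86.92 + 1.18 + 11.4
= −74.50 dBm → −74.5 dBm

−74.5 dBm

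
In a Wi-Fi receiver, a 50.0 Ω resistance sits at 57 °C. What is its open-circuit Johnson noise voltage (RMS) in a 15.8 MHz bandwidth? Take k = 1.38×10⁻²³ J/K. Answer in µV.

T = 57 °C + 273.15 = 330.15 K
V_n = √(4kTRB)
4kTRB = 4 × 1.38×10⁻²³ × 330.15 × 5.00×10¹ × 1.58×10⁷ = 1.44×10⁻¹¹ V²
V_n = √(1.44×10⁻¹¹) = 3.79×10⁻⁶ V = 3.79 µV

3.79 µV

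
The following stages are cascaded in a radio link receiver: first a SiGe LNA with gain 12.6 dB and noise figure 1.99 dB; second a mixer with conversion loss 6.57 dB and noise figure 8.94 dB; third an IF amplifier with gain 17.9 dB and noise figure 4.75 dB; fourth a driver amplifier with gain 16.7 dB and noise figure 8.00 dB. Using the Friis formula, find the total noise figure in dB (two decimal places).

3.93 dB

Convert to linear (a loss of L dB is a gain of −L dB): F_i = 10^(NF_i/10), G_i = 10^(G_i,dB/10)
  Stage 1: F_1 = 10^(1.99/10) = 1.581, G_1 = 10^(12.6/10) = 18.20
  Stage 2: F_2 = 10^(8.94/10) = 7.834, G_2 = 10^(−6.57/10) = 0.2203
  Stage 3: F_3 = 10^(4.75/10) = 2.985, G_3 = 10^(17.9/10) = 61.66
  Stage 4: F_4 = 10^(8.00/10) = 6.310, G_4 = 10^(16.7/10) = 46.77
Friis cascade:
  F = 1.581 + (7.834 − 1)/18.20 + (2.985 − 1)/4.009 + (6.310 − 1)/247.2 = 2.474
NF = 10 log₁₀(2.474) = 3.93 dB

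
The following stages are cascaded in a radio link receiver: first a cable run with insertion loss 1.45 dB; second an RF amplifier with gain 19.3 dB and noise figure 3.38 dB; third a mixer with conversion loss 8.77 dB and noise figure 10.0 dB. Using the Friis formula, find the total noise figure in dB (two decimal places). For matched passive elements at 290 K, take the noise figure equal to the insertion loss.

Convert to linear (a loss of L dB is a gain of −L dB): F_i = 10^(NF_i/10), G_i = 10^(G_i,dB/10)
  Stage 1: F_1 = 10^(1.45/10) = 1.396, G_1 = 10^(−1.45/10) = 0.7161
  Stage 2: F_2 = 10^(3.38/10) = 2.178, G_2 = 10^(19.3/10) = 85.11
  Stage 3: F_3 = 10^(10.0/10) = 10.00, G_3 = 10^(−8.77/10) = 0.1327
Friis cascade:
  F = 1.396 + (2.178 − 1)/0.7161 + (10.00 − 1)/60.95 = 3.189
NF = 10 log₁₀(3.189) = 5.04 dB

5.04 dB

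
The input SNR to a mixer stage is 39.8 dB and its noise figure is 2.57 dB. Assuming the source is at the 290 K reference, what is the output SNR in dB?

By definition F = SNR_in/SNR_out, so in dB: SNR_out = SNR_in − NF
SNR_out = 39.8 − 2.57 = 37.23 dB

37.23 dB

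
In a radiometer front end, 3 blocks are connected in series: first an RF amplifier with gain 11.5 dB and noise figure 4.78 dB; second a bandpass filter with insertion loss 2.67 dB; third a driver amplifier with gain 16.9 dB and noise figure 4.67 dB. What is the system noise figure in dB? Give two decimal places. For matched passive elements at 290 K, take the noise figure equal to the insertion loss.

Convert to linear (a loss of L dB is a gain of −L dB): F_i = 10^(NF_i/10), G_i = 10^(G_i,dB/10)
  Stage 1: F_1 = 10^(4.78/10) = 3.006, G_1 = 10^(11.5/10) = 14.13
  Stage 2: F_2 = 10^(2.67/10) = 1.849, G_2 = 10^(−2.67/10) = 0.5408
  Stage 3: F_3 = 10^(4.67/10) = 2.931, G_3 = 10^(16.9/10) = 48.98
Friis cascade:
  F = 3.006 + (1.849 − 1)/14.13 + (2.931 − 1)/7.638 = 3.319
NF = 10 log₁₀(3.319) = 5.21 dB

5.21 dB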